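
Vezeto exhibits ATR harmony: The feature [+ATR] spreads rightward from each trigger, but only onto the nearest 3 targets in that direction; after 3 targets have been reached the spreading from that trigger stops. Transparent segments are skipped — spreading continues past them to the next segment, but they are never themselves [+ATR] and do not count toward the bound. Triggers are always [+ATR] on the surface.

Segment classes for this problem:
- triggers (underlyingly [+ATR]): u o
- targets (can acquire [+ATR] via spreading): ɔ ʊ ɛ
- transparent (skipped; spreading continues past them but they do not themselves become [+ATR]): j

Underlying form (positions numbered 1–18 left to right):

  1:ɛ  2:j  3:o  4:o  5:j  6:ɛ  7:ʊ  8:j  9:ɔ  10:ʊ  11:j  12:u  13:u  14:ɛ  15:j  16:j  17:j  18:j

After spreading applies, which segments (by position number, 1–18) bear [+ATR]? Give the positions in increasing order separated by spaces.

3 4 6 7 9 12 13 14

From /o/ at 3 rightward: 4 /o/ is itself a trigger — this domain ends here.
From /o/ at 4 rightward: 5 /j/ transparent; 6 /ɛ/ → [+ATR]; 7 /ʊ/ → [+ATR]; 8 /j/ transparent; 9 /ɔ/ → [+ATR]; bound reached.
From /u/ at 12 rightward: 13 /u/ is itself a trigger — this domain ends here.
From /u/ at 13 rightward: 14 /ɛ/ → [+ATR]; 15 /j/ transparent; 16 /j/ transparent; 17 /j/ transparent; 18 /j/ transparent; word edge.
Targets with no active source: positions 1 10 stay [-ATR].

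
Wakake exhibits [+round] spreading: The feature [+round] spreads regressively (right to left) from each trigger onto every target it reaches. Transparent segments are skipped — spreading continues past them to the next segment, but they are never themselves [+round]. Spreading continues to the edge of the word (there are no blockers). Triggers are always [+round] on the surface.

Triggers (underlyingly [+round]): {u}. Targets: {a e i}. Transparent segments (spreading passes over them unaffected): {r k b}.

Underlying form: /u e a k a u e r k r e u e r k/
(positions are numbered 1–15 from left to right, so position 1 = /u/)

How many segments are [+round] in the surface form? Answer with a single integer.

8

From /u/ at 1 leftward: word edge.
From /u/ at 6 leftward: 5 /a/ → [+round]; 4 /k/ transparent; 3 /a/ → [+round]; 2 /e/ → [+round]; 1 /u/ is itself a trigger — this domain ends here.
From /u/ at 12 leftward: 11 /e/ → [+round]; 10 /r/ transparent; 9 /k/ transparent; 8 /r/ transparent; 7 /e/ → [+round]; 6 /u/ is itself a trigger — this domain ends here.
Target with no active source: position 13 stays [-round].
[+round] positions on the surface: 1 2 3 5 6 7 11 12.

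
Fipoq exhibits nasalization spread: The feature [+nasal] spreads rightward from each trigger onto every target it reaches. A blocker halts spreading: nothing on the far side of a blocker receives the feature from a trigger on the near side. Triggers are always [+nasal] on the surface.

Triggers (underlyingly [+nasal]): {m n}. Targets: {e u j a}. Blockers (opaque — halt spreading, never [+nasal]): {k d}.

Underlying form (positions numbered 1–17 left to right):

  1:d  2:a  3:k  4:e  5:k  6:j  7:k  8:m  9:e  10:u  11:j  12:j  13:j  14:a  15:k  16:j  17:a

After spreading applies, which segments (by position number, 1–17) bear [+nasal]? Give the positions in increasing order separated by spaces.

8 9 10 11 12 13 14

From /m/ at 8 rightward: 9 /e/ → [+nasal]; 10 /u/ → [+nasal]; 11 /j/ → [+nasal]; 12 /j/ → [+nasal]; 13 /j/ → [+nasal]; 14 /a/ → [+nasal]; 15 /k/ blocks.
Targets with no active source: positions 2 4 6 16 17 stay [-nasal].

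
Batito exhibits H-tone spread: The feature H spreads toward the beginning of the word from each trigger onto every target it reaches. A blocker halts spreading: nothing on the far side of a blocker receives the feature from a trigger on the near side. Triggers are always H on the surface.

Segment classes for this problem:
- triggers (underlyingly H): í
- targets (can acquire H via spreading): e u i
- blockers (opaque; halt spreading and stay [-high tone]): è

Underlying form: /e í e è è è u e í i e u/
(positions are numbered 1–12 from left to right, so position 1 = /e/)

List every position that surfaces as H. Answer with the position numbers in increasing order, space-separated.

1 2 7 8 9

From /í/ at 2 leftward: 1 /e/ → H; word edge.
From /í/ at 9 leftward: 8 /e/ → H; 7 /u/ → H; 6 /è/ blocks.
Targets with no active source: positions 3 10 11 12 stay [-high tone].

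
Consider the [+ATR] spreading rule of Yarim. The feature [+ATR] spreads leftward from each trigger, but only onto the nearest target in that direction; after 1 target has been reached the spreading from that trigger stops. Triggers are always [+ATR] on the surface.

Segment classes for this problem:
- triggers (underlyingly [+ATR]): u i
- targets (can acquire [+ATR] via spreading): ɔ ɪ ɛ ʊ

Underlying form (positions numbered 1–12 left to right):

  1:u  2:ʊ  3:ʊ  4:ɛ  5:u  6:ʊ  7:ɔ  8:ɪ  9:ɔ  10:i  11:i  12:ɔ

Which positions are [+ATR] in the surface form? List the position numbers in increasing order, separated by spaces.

From /u/ at 1 leftward: word edge.
From /u/ at 5 leftward: 4 /ɛ/ → [+ATR]; bound reached.
From /i/ at 10 leftward: 9 /ɔ/ → [+ATR]; bound reached.
From /i/ at 11 leftward: 10 /i/ is itself a trigger — this domain ends here.
Targets with no active source: positions 2 3 6 7 8 12 stay [-ATR].

1 4 5 9 10 11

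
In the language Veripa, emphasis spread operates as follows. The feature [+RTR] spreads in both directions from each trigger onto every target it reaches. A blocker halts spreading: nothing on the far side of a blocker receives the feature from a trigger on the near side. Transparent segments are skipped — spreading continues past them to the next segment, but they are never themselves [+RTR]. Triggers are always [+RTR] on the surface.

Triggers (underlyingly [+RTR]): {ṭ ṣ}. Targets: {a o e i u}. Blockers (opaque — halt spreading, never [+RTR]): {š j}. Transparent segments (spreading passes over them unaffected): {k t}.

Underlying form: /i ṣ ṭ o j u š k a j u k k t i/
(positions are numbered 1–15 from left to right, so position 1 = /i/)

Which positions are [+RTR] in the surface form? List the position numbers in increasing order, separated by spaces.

1 2 3 4

From /ṣ/ at 2 rightward: 3 /ṭ/ is itself a trigger — this domain ends here.
From /ṣ/ at 2 leftward: 1 /i/ → [+RTR]; word edge.
From /ṭ/ at 3 rightward: 4 /o/ → [+RTR]; 5 /j/ blocks.
From /ṭ/ at 3 leftward: 2 /ṣ/ is itself a trigger — this domain ends here.
Targets with no active source: positions 6 9 11 15 stay [-emphatic].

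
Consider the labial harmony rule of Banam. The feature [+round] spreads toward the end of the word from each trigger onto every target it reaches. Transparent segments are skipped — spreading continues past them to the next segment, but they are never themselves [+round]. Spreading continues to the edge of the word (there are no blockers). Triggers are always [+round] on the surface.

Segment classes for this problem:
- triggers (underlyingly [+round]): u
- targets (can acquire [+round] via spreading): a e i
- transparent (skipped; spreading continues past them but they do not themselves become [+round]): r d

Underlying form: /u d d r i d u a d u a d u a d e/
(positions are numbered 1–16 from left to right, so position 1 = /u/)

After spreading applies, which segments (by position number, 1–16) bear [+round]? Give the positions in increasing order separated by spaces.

From /u/ at 1 rightward: 2 /d/ transparent; 3 /d/ transparent; 4 /r/ transparent; 5 /i/ → [+round]; 6 /d/ transparent; 7 /u/ is itself a trigger — this domain ends here.
From /u/ at 7 rightward: 8 /a/ → [+round]; 9 /d/ transparent; 10 /u/ is itself a trigger — this domain ends here.
From /u/ at 10 rightward: 11 /a/ → [+round]; 12 /d/ transparent; 13 /u/ is itself a trigger — this domain ends here.
From /u/ at 13 rightward: 14 /a/ → [+round]; 15 /d/ transparent; 16 /e/ → [+round]; word edge.

1 5 7 8 10 11 13 14 16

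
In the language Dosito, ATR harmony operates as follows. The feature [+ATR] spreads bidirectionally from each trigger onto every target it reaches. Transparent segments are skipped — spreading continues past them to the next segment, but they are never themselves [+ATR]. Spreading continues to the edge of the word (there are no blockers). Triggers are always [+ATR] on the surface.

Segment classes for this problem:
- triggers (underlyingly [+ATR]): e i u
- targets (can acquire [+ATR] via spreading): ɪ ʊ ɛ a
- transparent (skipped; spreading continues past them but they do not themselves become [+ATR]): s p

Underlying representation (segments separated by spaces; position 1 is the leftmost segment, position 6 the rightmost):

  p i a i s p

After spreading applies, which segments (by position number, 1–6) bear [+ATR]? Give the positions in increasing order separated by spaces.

From /i/ at 2 rightward: 3 /a/ → [+ATR]; 4 /i/ is itself a trigger — this domain ends here.
From /i/ at 2 leftward: 1 /p/ transparent; word edge.
From /i/ at 4 rightward: 5 /s/ transparent; 6 /p/ transparent; word edge.
From /i/ at 4 leftward: 3 /a/ → [+ATR]; 2 /i/ is itself a trigger — this domain ends here.

2 3 4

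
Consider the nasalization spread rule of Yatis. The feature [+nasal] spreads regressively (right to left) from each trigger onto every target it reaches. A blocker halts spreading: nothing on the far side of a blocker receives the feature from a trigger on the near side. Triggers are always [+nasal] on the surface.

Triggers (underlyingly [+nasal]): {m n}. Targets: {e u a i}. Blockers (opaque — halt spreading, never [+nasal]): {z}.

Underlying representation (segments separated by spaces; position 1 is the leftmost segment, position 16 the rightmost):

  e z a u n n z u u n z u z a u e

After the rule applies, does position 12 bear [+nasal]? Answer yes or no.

no

From /n/ at 5 leftward: 4 /u/ → [+nasal]; 3 /a/ → [+nasal]; 2 /z/ blocks.
From /n/ at 6 leftward: 5 /n/ is itself a trigger — this domain ends here.
From /n/ at 10 leftward: 9 /u/ → [+nasal]; 8 /u/ → [+nasal]; 7 /z/ blocks.
Targets with no active source: positions 1 12 14 15 16 stay [-nasal].
[+nasal] positions on the surface: 3 4 5 6 8 9 10.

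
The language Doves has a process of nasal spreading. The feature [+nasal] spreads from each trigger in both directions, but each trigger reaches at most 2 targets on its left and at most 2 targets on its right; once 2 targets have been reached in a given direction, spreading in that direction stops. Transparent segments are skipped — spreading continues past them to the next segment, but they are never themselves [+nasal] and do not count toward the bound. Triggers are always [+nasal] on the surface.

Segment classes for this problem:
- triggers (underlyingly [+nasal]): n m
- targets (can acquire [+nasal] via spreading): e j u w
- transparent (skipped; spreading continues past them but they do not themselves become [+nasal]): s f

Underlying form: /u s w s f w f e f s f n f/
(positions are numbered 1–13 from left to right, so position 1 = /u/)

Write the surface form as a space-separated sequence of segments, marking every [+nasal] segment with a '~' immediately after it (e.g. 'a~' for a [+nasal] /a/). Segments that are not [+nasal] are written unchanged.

u s w s f w~ f e~ f s f n~ f

From /n/ at 12 rightward: 13 /f/ transparent; word edge.
From /n/ at 12 leftward: 11 /f/ transparent; 10 /s/ transparent; 9 /f/ transparent; 8 /e/ → [+nasal]; 7 /f/ transparent; 6 /w/ → [+nasal]; bound reached.
Targets with no active source: positions 1 3 stay [-nasal].
[+nasal] positions on the surface: 6 8 12.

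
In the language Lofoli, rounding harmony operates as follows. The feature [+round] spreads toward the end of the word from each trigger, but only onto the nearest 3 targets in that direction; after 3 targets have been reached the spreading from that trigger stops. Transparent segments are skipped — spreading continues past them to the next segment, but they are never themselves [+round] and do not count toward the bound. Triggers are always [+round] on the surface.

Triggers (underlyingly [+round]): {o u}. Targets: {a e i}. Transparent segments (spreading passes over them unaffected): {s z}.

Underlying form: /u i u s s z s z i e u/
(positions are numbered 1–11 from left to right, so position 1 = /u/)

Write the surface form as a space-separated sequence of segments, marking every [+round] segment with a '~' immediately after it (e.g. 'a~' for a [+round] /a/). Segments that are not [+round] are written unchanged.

u~ i~ u~ s s z s z i~ e~ u~

From /u/ at 1 rightward: 2 /i/ → [+round]; 3 /u/ is itself a trigger — this domain ends here.
From /u/ at 3 rightward: 4 /s/ transparent; 5 /s/ transparent; 6 /z/ transparent; 7 /s/ transparent; 8 /z/ transparent; 9 /i/ → [+round]; 10 /e/ → [+round]; 11 /u/ is itself a trigger — this domain ends here.
From /u/ at 11 rightward: word edge.
[+round] positions on the surface: 1 2 3 9 10 11.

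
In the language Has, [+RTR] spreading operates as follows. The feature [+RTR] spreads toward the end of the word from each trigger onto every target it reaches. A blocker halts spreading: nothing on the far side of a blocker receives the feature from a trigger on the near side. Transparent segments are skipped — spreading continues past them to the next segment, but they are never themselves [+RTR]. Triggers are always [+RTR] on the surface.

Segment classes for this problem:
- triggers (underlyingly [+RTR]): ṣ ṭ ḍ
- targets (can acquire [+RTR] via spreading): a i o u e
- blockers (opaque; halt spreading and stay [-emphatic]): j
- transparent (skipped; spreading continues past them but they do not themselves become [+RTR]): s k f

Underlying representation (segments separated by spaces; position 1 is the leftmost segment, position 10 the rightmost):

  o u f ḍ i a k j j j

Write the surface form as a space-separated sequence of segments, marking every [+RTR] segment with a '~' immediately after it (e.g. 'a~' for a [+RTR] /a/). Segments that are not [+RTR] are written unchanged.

o u f ḍ~ i~ a~ k j j j

From /ḍ/ at 4 rightward: 5 /i/ → [+RTR]; 6 /a/ → [+RTR]; 7 /k/ transparent; 8 /j/ blocks.
Targets with no active source: positions 1 2 stay [-emphatic].
[+RTR] positions on the surface: 4 5 6.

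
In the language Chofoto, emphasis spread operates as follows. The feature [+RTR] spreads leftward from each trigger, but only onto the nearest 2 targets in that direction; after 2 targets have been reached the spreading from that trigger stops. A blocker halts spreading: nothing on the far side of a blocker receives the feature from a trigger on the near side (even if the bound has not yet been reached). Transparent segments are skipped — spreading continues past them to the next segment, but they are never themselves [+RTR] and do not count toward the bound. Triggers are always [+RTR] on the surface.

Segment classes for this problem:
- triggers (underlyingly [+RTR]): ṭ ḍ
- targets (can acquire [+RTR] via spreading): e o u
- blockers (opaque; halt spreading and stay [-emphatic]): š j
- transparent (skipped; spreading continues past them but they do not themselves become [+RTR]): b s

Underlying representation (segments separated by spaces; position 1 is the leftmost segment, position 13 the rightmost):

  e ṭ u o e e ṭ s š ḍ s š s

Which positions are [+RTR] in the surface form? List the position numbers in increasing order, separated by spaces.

1 2 5 6 7 10

From /ṭ/ at 2 leftward: 1 /e/ → [+RTR]; word edge.
From /ṭ/ at 7 leftward: 6 /e/ → [+RTR]; 5 /e/ → [+RTR]; bound reached.
From /ḍ/ at 10 leftward: 9 /š/ blocks.
Targets with no active source: positions 3 4 stay [-emphatic].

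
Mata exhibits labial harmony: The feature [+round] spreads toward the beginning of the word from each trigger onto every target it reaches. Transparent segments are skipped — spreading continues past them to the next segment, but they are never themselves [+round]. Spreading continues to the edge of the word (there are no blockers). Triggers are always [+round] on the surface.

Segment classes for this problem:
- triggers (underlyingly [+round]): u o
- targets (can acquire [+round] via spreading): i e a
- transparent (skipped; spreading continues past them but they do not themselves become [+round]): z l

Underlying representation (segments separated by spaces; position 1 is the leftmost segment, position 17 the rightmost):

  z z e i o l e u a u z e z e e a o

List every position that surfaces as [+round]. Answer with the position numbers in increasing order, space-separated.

3 4 5 7 8 9 10 12 14 15 16 17

From /o/ at 5 leftward: 4 /i/ → [+round]; 3 /e/ → [+round]; 2 /z/ transparent; 1 /z/ transparent; word edge.
From /u/ at 8 leftward: 7 /e/ → [+round]; 6 /l/ transparent; 5 /o/ is itself a trigger — this domain ends here.
From /u/ at 10 leftward: 9 /a/ → [+round]; 8 /u/ is itself a trigger — this domain ends here.
From /o/ at 17 leftward: 16 /a/ → [+round]; 15 /e/ → [+round]; 14 /e/ → [+round]; 13 /z/ transparent; 12 /e/ → [+round]; 11 /z/ transparent; 10 /u/ is itself a trigger — this domain ends here.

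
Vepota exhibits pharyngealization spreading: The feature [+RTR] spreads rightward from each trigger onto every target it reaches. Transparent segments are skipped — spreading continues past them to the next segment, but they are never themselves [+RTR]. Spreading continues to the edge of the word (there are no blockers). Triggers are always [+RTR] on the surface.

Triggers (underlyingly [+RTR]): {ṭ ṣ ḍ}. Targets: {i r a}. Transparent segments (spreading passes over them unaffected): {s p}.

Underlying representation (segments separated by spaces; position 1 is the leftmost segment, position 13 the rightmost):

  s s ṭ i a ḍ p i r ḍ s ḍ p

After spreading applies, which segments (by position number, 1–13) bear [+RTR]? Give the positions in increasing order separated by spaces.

From /ṭ/ at 3 rightward: 4 /i/ → [+RTR]; 5 /a/ → [+RTR]; 6 /ḍ/ is itself a trigger — this domain ends here.
From /ḍ/ at 6 rightward: 7 /p/ transparent; 8 /i/ → [+RTR]; 9 /r/ → [+RTR]; 10 /ḍ/ is itself a trigger — this domain ends here.
From /ḍ/ at 10 rightward: 11 /s/ transparent; 12 /ḍ/ is itself a trigger — this domain ends here.
From /ḍ/ at 12 rightward: 13 /p/ transparent; word edge.

3 4 5 6 8 9 10 12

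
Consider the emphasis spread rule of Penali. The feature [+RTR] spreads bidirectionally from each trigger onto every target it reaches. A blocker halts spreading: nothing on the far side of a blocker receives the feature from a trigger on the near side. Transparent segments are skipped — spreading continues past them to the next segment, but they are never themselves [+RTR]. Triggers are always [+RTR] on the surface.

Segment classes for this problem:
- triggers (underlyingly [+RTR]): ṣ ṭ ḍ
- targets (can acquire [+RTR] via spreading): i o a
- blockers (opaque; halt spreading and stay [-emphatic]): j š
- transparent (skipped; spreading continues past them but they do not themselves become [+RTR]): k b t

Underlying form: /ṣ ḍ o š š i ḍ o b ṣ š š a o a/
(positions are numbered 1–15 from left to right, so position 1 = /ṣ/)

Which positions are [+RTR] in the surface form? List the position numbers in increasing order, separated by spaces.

1 2 3 6 7 8 10

From /ṣ/ at 1 rightward: 2 /ḍ/ is itself a trigger — this domain ends here.
From /ṣ/ at 1 leftward: word edge.
From /ḍ/ at 2 rightward: 3 /o/ → [+RTR]; 4 /š/ blocks.
From /ḍ/ at 2 leftward: 1 /ṣ/ is itself a trigger — this domain ends here.
From /ḍ/ at 7 rightward: 8 /o/ → [+RTR]; 9 /b/ transparent; 10 /ṣ/ is itself a trigger — this domain ends here.
From /ḍ/ at 7 leftward: 6 /i/ → [+RTR]; 5 /š/ blocks.
From /ṣ/ at 10 rightward: 11 /š/ blocks.
From /ṣ/ at 10 leftward: 9 /b/ transparent; 8 /o/ → [+RTR]; 7 /ḍ/ is itself a trigger — this domain ends here.
Targets with no active source: positions 13 14 15 stay [-emphatic].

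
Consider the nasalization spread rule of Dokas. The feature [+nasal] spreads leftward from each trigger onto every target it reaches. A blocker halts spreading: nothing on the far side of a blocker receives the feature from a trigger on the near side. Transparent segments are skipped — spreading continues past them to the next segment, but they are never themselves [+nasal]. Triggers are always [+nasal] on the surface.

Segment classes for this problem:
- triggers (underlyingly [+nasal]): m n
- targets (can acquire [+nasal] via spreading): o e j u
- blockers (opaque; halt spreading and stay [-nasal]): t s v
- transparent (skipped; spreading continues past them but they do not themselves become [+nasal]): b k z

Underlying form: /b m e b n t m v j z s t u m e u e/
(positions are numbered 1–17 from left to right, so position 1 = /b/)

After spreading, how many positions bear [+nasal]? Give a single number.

From /m/ at 2 leftward: 1 /b/ transparent; word edge.
From /n/ at 5 leftward: 4 /b/ transparent; 3 /e/ → [+nasal]; 2 /m/ is itself a trigger — this domain ends here.
From /m/ at 7 leftward: 6 /t/ blocks.
From /m/ at 14 leftward: 13 /u/ → [+nasal]; 12 /t/ blocks.
Targets with no active source: positions 9 15 16 17 stay [-nasal].
[+nasal] positions on the surface: 2 3 5 7 13 14.

6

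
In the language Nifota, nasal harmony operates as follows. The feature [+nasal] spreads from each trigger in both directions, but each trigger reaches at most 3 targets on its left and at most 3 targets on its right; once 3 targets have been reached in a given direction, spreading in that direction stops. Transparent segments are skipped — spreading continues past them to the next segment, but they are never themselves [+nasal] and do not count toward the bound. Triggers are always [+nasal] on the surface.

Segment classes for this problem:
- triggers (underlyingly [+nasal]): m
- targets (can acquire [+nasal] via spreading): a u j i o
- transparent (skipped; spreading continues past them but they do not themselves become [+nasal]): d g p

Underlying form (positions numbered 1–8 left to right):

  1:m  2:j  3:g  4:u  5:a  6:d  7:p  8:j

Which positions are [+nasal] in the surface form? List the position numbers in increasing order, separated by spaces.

From /m/ at 1 rightward: 2 /j/ → [+nasal]; 3 /g/ transparent; 4 /u/ → [+nasal]; 5 /a/ → [+nasal]; bound reached.
From /m/ at 1 leftward: word edge.
Target with no active source: position 8 stays [-nasal].

1 2 4 5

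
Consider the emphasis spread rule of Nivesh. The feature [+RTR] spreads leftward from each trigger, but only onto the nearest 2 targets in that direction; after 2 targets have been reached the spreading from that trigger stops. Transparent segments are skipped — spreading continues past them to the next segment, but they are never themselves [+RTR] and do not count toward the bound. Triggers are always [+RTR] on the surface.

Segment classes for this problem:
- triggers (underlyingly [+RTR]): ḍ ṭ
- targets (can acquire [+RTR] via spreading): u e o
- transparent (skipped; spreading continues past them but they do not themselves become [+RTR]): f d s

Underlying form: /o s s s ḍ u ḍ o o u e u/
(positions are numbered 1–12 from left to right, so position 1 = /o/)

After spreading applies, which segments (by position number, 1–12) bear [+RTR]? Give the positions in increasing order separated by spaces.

1 5 6 7

From /ḍ/ at 5 leftward: 4 /s/ transparent; 3 /s/ transparent; 2 /s/ transparent; 1 /o/ → [+RTR]; word edge.
From /ḍ/ at 7 leftward: 6 /u/ → [+RTR]; 5 /ḍ/ is itself a trigger — this domain ends here.
Targets with no active source: positions 8 9 10 11 12 stay [-emphatic].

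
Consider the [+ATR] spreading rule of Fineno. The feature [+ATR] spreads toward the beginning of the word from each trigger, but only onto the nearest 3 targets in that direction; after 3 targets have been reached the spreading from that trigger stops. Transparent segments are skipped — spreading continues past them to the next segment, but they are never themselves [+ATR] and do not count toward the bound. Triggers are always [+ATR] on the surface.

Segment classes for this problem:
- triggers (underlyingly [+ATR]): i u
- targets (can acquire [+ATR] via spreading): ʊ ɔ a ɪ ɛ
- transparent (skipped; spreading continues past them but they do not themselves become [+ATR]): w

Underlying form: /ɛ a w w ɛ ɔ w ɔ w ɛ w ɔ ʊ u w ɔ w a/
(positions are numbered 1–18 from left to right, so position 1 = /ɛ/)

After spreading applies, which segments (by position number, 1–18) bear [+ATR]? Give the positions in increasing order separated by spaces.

From /u/ at 14 leftward: 13 /ʊ/ → [+ATR]; 12 /ɔ/ → [+ATR]; 11 /w/ transparent; 10 /ɛ/ → [+ATR]; bound reached.
Targets with no active source: positions 1 2 5 6 8 16 18 stay [-ATR].

10 12 13 14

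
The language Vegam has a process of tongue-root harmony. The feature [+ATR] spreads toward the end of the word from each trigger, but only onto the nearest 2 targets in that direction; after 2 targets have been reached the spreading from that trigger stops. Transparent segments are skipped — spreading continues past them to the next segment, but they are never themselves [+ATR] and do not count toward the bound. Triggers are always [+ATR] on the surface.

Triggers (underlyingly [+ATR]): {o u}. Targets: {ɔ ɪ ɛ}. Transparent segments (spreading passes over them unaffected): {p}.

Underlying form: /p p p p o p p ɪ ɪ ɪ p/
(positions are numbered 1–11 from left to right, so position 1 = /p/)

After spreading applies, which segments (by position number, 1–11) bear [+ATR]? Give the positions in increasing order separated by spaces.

From /o/ at 5 rightward: 6 /p/ transparent; 7 /p/ transparent; 8 /ɪ/ → [+ATR]; 9 /ɪ/ → [+ATR]; bound reached.
Target with no active source: position 10 stays [-ATR].

5 8 9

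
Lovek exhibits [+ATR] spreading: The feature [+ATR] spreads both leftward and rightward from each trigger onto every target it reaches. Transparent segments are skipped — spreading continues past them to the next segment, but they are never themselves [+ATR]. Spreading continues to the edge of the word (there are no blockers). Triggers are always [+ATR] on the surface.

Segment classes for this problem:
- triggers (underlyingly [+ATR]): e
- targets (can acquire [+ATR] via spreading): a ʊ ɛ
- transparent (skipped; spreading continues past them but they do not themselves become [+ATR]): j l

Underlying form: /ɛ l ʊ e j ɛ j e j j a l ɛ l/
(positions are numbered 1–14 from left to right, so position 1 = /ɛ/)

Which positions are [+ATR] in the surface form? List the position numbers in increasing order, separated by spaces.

From /e/ at 4 rightward: 5 /j/ transparent; 6 /ɛ/ → [+ATR]; 7 /j/ transparent; 8 /e/ is itself a trigger — this domain ends here.
From /e/ at 4 leftward: 3 /ʊ/ → [+ATR]; 2 /l/ transparent; 1 /ɛ/ → [+ATR]; word edge.
From /e/ at 8 rightward: 9 /j/ transparent; 10 /j/ transparent; 11 /a/ → [+ATR]; 12 /l/ transparent; 13 /ɛ/ → [+ATR]; 14 /l/ transparent; word edge.
From /e/ at 8 leftward: 7 /j/ transparent; 6 /ɛ/ → [+ATR]; 5 /j/ transparent; 4 /e/ is itself a trigger — this domain ends here.

1 3 4 6 8 11 13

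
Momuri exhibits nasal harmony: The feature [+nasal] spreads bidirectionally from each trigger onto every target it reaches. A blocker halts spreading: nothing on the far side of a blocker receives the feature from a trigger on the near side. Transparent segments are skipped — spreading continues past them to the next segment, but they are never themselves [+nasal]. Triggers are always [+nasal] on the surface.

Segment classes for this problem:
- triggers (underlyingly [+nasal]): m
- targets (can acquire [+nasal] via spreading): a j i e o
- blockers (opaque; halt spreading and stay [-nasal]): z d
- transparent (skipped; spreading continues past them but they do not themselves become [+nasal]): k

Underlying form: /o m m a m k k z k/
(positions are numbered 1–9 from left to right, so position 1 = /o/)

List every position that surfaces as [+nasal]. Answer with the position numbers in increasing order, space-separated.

From /m/ at 2 rightward: 3 /m/ is itself a trigger — this domain ends here.
From /m/ at 2 leftward: 1 /o/ → [+nasal]; word edge.
From /m/ at 3 rightward: 4 /a/ → [+nasal]; 5 /m/ is itself a trigger — this domain ends here.
From /m/ at 3 leftward: 2 /m/ is itself a trigger — this domain ends here.
From /m/ at 5 rightward: 6 /k/ transparent; 7 /k/ transparent; 8 /z/ blocks.
From /m/ at 5 leftward: 4 /a/ → [+nasal]; 3 /m/ is itself a trigger — this domain ends here.

1 2 3 4 5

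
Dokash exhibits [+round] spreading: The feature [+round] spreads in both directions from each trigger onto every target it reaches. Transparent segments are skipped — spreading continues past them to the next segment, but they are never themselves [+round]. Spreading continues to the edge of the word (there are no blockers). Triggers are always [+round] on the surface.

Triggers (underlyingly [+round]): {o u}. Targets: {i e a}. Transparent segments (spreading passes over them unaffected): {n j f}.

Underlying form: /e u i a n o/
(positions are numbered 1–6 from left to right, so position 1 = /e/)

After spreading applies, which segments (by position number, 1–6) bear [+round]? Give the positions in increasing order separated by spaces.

From /u/ at 2 rightward: 3 /i/ → [+round]; 4 /a/ → [+round]; 5 /n/ transparent; 6 /o/ is itself a trigger — this domain ends here.
From /u/ at 2 leftward: 1 /e/ → [+round]; word edge.
From /o/ at 6 rightward: word edge.
From /o/ at 6 leftward: 5 /n/ transparent; 4 /a/ → [+round]; 3 /i/ → [+round]; 2 /u/ is itself a trigger — this domain ends here.

1 2 3 4 6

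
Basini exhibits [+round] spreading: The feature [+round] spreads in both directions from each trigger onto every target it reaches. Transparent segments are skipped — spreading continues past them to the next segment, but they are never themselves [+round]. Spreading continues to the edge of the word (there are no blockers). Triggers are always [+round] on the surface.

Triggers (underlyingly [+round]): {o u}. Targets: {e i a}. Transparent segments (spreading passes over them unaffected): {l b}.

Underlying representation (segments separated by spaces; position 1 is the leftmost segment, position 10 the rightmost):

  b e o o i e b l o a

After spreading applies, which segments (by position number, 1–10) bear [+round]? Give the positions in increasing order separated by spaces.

From /o/ at 3 rightward: 4 /o/ is itself a trigger — this domain ends here.
From /o/ at 3 leftward: 2 /e/ → [+round]; 1 /b/ transparent; word edge.
From /o/ at 4 rightward: 5 /i/ → [+round]; 6 /e/ → [+round]; 7 /b/ transparent; 8 /l/ transparent; 9 /o/ is itself a trigger — this domain ends here.
From /o/ at 4 leftward: 3 /o/ is itself a trigger — this domain ends here.
From /o/ at 9 rightward: 10 /a/ → [+round]; word edge.
From /o/ at 9 leftward: 8 /l/ transparent; 7 /b/ transparent; 6 /e/ → [+round]; 5 /i/ → [+round]; 4 /o/ is itself a trigger — this domain ends here.

2 3 4 5 6 9 10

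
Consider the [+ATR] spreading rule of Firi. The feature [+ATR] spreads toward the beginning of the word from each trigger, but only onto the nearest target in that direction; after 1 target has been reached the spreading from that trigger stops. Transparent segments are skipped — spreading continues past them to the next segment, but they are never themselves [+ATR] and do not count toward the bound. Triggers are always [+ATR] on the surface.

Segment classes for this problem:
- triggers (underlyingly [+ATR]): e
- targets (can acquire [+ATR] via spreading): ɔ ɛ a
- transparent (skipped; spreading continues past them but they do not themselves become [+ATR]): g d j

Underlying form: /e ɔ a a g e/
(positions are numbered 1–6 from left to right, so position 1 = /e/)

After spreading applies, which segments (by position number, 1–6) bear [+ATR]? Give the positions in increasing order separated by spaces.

1 4 6

From /e/ at 1 leftward: word edge.
From /e/ at 6 leftward: 5 /g/ transparent; 4 /a/ → [+ATR]; bound reached.
Targets with no active source: positions 2 3 stay [-ATR].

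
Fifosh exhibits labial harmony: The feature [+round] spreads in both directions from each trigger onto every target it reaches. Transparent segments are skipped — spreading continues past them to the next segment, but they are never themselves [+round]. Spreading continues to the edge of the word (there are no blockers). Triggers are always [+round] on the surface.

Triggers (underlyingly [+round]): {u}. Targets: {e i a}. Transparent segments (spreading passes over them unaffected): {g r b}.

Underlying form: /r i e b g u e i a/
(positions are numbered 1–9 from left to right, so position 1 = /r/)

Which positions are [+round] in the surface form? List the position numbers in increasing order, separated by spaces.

From /u/ at 6 rightward: 7 /e/ → [+round]; 8 /i/ → [+round]; 9 /a/ → [+round]; word edge.
From /u/ at 6 leftward: 5 /g/ transparent; 4 /b/ transparent; 3 /e/ → [+round]; 2 /i/ → [+round]; 1 /r/ transparent; word edge.

2 3 6 7 8 9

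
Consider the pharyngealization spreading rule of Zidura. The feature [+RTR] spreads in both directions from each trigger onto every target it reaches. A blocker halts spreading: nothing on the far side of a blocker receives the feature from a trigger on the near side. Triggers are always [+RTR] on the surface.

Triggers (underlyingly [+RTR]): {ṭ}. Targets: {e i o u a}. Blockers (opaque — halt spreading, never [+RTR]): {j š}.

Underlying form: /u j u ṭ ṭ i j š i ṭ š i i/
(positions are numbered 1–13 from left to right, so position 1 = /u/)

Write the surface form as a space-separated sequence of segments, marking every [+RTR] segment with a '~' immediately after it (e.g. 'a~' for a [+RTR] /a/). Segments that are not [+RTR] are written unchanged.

u j u~ ṭ~ ṭ~ i~ j š i~ ṭ~ š i i

From /ṭ/ at 4 rightward: 5 /ṭ/ is itself a trigger — this domain ends here.
From /ṭ/ at 4 leftward: 3 /u/ → [+RTR]; 2 /j/ blocks.
From /ṭ/ at 5 rightward: 6 /i/ → [+RTR]; 7 /j/ blocks.
From /ṭ/ at 5 leftward: 4 /ṭ/ is itself a trigger — this domain ends here.
From /ṭ/ at 10 rightward: 11 /š/ blocks.
From /ṭ/ at 10 leftward: 9 /i/ → [+RTR]; 8 /š/ blocks.
Targets with no active source: positions 1 12 13 stay [-emphatic].
[+RTR] positions on the surface: 3 4 5 6 9 10.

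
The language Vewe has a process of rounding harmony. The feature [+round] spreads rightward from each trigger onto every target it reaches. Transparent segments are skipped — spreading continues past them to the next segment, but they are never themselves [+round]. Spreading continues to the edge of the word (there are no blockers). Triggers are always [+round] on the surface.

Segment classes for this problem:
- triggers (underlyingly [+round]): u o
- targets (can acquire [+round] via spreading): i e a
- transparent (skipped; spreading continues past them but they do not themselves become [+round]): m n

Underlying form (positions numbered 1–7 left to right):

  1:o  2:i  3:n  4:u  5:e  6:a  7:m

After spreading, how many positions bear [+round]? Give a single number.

From /o/ at 1 rightward: 2 /i/ → [+round]; 3 /n/ transparent; 4 /u/ is itself a trigger — this domain ends here.
From /u/ at 4 rightward: 5 /e/ → [+round]; 6 /a/ → [+round]; 7 /m/ transparent; word edge.
[+round] positions on the surface: 1 2 4 5 6.

5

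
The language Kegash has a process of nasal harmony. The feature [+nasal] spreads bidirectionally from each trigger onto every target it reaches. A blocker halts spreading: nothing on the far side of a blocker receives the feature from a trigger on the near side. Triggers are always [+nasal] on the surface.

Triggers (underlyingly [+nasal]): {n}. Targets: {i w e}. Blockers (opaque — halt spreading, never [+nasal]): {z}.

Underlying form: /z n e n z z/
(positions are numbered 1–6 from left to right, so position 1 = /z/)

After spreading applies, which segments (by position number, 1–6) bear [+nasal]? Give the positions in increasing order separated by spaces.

From /n/ at 2 rightward: 3 /e/ → [+nasal]; 4 /n/ is itself a trigger — this domain ends here.
From /n/ at 2 leftward: 1 /z/ blocks.
From /n/ at 4 rightward: 5 /z/ blocks.
From /n/ at 4 leftward: 3 /e/ → [+nasal]; 2 /n/ is itself a trigger — this domain ends here.

2 3 4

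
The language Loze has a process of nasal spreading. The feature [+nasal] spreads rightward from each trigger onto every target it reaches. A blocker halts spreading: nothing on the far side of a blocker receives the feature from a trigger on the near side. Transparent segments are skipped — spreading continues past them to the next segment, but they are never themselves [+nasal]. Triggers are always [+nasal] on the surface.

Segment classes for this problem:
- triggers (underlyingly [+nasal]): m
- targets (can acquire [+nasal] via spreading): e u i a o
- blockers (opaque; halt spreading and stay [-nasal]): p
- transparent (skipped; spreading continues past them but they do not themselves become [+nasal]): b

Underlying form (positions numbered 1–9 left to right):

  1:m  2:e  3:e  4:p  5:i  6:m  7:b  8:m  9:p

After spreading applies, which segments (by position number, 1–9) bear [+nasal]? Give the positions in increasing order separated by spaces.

From /m/ at 1 rightward: 2 /e/ → [+nasal]; 3 /e/ → [+nasal]; 4 /p/ blocks.
From /m/ at 6 rightward: 7 /b/ transparent; 8 /m/ is itself a trigger — this domain ends here.
From /m/ at 8 rightward: 9 /p/ blocks.
Target with no active source: position 5 stays [-nasal].

1 2 3 6 8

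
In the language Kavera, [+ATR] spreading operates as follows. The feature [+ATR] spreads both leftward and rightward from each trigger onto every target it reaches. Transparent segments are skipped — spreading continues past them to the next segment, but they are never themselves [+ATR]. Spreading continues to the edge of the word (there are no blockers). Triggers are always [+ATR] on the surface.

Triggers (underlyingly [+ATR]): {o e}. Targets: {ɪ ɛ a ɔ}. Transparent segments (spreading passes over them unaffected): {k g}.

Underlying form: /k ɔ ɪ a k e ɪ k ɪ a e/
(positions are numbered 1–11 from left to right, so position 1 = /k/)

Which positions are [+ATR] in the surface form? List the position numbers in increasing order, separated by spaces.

From /e/ at 6 rightward: 7 /ɪ/ → [+ATR]; 8 /k/ transparent; 9 /ɪ/ → [+ATR]; 10 /a/ → [+ATR]; 11 /e/ is itself a trigger — this domain ends here.
From /e/ at 6 leftward: 5 /k/ transparent; 4 /a/ → [+ATR]; 3 /ɪ/ → [+ATR]; 2 /ɔ/ → [+ATR]; 1 /k/ transparent; word edge.
From /e/ at 11 rightward: word edge.
From /e/ at 11 leftward: 10 /a/ → [+ATR]; 9 /ɪ/ → [+ATR]; 8 /k/ transparent; 7 /ɪ/ → [+ATR]; 6 /e/ is itself a trigger — this domain ends here.

2 3 4 6 7 9 10 11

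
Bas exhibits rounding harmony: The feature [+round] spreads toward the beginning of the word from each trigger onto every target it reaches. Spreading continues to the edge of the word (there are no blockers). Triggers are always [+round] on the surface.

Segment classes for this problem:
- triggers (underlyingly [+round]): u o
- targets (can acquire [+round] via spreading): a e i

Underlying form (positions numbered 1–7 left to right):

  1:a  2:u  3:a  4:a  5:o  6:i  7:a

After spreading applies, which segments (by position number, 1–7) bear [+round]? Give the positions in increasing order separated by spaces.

From /u/ at 2 leftward: 1 /a/ → [+round]; word edge.
From /o/ at 5 leftward: 4 /a/ → [+round]; 3 /a/ → [+round]; 2 /u/ is itself a trigger — this domain ends here.
Targets with no active source: positions 6 7 stay [-round].

1 2 3 4 5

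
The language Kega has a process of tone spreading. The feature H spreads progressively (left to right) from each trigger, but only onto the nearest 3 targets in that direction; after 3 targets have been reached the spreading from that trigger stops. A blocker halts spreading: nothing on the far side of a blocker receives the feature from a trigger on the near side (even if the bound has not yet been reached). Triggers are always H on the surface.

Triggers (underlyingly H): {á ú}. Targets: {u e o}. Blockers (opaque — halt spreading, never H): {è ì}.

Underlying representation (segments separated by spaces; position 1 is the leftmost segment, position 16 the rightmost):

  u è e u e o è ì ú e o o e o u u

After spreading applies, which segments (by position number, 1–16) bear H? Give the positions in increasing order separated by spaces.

From /ú/ at 9 rightward: 10 /e/ → H; 11 /o/ → H; 12 /o/ → H; bound reached.
Targets with no active source: positions 1 3 4 5 6 13 14 15 16 stay [-high tone].

9 10 11 12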